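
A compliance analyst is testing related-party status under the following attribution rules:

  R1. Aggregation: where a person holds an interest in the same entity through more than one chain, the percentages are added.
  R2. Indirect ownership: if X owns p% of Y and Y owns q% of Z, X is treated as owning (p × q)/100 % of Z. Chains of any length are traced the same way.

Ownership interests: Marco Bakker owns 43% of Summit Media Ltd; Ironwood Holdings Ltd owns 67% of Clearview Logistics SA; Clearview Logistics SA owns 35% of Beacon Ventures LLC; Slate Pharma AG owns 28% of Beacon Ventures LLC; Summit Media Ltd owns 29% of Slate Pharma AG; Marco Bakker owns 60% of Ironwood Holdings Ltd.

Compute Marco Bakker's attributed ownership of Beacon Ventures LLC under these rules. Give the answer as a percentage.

Chain via Summit Media Ltd → Slate Pharma AG (R2): 43% × 29% × 28% = 3.4916% of Beacon Ventures LLC.
Chain via Ironwood Holdings Ltd → Clearview Logistics SA (R2): 60% × 67% × 35% = 14.07% of Beacon Ventures LLC.
Aggregating (R1): 3.4916% + 14.07% = 17.5616%.

17.5616%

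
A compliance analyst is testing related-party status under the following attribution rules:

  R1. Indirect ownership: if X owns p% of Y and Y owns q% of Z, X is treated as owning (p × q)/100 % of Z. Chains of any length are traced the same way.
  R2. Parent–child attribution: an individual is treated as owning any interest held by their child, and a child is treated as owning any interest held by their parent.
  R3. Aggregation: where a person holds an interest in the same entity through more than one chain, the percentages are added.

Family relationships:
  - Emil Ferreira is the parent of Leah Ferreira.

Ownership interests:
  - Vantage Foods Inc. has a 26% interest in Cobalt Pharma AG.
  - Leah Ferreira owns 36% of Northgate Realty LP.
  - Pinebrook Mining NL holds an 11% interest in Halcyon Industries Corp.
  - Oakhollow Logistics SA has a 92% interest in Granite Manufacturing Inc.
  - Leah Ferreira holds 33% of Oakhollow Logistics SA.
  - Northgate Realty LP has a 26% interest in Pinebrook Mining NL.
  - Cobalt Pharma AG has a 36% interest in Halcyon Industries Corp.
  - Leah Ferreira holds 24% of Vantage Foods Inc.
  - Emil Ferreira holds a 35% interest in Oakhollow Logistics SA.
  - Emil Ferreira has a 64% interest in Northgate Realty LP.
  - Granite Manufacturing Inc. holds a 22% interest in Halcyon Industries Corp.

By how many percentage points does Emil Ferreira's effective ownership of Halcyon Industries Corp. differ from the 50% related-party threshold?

By parent–child attribution (R2), Emil Ferreira is treated as also owning Leah Ferreira's interest in Oakhollow Logistics SA, giving 35% + 33% = 68%.
By parent–child attribution (R2), Emil Ferreira is treated as also owning Leah Ferreira's interest in Northgate Realty LP, giving 64% + 36% = 100%.
By parent–child attribution (R2), Emil Ferreira is treated as owning Leah Ferreira's 24% interest in Vantage Foods Inc.
Chain via Oakhollow Logistics SA → Granite Manufacturing Inc. (R1): 68% × 92% × 22% = 13.7632% of Halcyon Industries Corp.
Chain via Northgate Realty LP → Pinebrook Mining NL (R1): 100% × 26% × 11% = 2.86% of Halcyon Industries Corp.
Chain via Vantage Foods Inc. → Cobalt Pharma AG (R1): 24% × 26% × 36% = 2.2464% of Halcyon Industries Corp.
Aggregating (R3): 13.7632% + 2.86% + 2.2464% = 18.8696%.
18.8696% falls short of the 50% threshold by 31.1304 percentage points.

31.1304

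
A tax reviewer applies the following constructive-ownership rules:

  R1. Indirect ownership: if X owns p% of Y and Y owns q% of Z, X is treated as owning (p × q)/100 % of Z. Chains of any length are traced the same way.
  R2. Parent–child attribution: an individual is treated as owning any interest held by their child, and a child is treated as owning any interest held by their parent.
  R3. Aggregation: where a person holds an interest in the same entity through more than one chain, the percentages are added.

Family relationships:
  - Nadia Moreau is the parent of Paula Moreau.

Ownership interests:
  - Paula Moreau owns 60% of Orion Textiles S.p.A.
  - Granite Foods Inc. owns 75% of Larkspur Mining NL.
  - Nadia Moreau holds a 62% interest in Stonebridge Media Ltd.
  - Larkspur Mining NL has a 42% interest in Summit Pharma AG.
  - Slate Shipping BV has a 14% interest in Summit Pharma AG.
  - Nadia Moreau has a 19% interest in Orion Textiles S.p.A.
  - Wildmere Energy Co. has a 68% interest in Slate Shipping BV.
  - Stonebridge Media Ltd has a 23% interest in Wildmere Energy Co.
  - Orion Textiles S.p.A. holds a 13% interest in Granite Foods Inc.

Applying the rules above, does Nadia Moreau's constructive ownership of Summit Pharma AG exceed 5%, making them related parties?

By parent–child attribution (R2), Nadia Moreau is treated as also owning Paula Moreau's interest in Orion Textiles S.p.A, giving 19% + 60% = 79%.
Chain via Orion Textiles S.p.A. → Granite Foods Inc. → Larkspur Mining NL (R1): 79% × 13% × 75% × 42% = 3.23505% of Summit Pharma AG.
Chain via Stonebridge Media Ltd → Wildmere Energy Co. → Slate Shipping BV (R1): 62% × 23% × 68% × 14% = 1.357552% of Summit Pharma AG.
Aggregating (R3): 3.23505% + 1.357552% = 4.592602%.
4.592602% does not exceed the 5% threshold, so Nadia is not a related party to Summit Pharma AG.

No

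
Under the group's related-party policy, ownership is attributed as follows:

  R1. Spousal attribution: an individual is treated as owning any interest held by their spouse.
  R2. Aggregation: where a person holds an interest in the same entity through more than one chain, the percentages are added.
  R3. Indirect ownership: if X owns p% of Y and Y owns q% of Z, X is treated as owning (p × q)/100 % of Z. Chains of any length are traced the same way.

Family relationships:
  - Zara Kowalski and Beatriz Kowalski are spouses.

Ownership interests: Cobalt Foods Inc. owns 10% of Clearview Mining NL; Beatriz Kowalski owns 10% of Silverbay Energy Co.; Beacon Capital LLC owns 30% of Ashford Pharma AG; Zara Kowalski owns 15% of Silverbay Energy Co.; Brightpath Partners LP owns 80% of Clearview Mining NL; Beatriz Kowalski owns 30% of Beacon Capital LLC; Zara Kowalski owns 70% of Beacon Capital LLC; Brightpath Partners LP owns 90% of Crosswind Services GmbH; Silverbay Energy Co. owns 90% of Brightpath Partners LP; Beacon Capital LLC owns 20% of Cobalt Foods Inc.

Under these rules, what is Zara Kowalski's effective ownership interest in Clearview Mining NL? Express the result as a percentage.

20%

By spousal attribution (R1), Zara Kowalski is treated as also owning Beatriz Kowalski's interest in Beacon Capital LLC, giving 70% + 30% = 100%.
By spousal attribution (R1), Zara Kowalski is treated as also owning Beatriz Kowalski's interest in Silverbay Energy Co, giving 15% + 10% = 25%.
Chain via Beacon Capital LLC → Cobalt Foods Inc. (R3): 100% × 20% × 10% = 2% of Clearview Mining NL.
Chain via Silverbay Energy Co. → Brightpath Partners LP (R3): 25% × 90% × 80% = 18% of Clearview Mining NL.
Aggregating (R2): 2% + 18% = 20%.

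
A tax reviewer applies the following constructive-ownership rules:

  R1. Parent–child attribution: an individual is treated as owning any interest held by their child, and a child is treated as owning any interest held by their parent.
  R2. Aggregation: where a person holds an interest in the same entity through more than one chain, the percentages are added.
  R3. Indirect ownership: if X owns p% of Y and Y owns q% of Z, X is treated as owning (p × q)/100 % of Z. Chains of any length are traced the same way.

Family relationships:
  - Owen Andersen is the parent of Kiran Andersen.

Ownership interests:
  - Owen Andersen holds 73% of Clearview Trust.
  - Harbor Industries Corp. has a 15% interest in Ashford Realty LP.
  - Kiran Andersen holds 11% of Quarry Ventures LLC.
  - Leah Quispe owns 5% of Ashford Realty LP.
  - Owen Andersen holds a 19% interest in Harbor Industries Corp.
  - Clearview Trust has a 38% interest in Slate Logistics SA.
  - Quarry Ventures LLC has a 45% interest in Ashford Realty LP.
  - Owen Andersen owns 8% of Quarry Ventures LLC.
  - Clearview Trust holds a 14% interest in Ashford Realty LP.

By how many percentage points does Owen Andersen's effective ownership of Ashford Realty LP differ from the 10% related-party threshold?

11.62

By parent–child attribution (R1), Owen Andersen is treated as also owning Kiran Andersen's interest in Quarry Ventures LLC, giving 8% + 11% = 19%.
Chain via Harbor Industries Corp. (R3): 19% × 15% = 2.85% of Ashford Realty LP.
Chain via Clearview Trust (R3): 73% × 14% = 10.22% of Ashford Realty LP.
Chain via Quarry Ventures LLC (R3): 19% × 45% = 8.55% of Ashford Realty LP.
Aggregating (R2): 2.85% + 10.22% + 8.55% = 21.62%.
21.62% exceeds the 10% threshold by 11.62 percentage points.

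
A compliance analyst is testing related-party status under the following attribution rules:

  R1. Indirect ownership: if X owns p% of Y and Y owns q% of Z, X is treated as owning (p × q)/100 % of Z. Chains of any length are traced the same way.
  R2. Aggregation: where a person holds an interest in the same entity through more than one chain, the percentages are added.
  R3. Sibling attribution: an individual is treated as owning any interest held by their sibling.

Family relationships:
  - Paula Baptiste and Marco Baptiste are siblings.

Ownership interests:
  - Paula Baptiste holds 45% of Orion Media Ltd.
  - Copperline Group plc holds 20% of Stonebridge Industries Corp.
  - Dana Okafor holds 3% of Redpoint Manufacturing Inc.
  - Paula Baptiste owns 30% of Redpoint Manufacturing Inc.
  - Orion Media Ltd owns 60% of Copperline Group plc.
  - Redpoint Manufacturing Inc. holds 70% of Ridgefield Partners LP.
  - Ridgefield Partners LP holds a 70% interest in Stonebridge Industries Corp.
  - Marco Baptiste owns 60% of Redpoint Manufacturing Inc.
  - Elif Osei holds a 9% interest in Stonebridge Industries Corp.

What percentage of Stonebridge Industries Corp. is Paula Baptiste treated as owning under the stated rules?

By sibling attribution (R3), Paula Baptiste is treated as also owning Marco Baptiste's interest in Redpoint Manufacturing Inc, giving 30% + 60% = 90%.
Chain via Orion Media Ltd → Copperline Group plc (R1): 45% × 60% × 20% = 5.4% of Stonebridge Industries Corp.
Chain via Redpoint Manufacturing Inc. → Ridgefield Partners LP (R1): 90% × 70% × 70% = 44.1% of Stonebridge Industries Corp.
Aggregating (R2): 5.4% + 44.1% = 49.5%.

49.5%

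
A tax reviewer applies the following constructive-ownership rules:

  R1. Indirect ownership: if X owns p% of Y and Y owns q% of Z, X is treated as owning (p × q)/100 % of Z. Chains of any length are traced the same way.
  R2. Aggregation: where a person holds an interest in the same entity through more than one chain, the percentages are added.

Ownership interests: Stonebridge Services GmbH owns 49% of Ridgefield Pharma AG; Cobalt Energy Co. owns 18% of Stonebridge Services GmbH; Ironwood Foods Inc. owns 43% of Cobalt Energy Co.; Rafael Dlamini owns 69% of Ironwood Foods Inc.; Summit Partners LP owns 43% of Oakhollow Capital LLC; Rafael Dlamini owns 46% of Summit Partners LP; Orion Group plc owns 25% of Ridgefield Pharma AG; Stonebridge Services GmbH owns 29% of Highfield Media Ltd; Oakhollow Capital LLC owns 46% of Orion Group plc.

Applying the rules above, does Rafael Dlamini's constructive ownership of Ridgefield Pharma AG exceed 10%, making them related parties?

No

Chain via Summit Partners LP → Oakhollow Capital LLC → Orion Group plc (R1): 46% × 43% × 46% × 25% = 2.2747% of Ridgefield Pharma AG.
Chain via Ironwood Foods Inc. → Cobalt Energy Co. → Stonebridge Services GmbH (R1): 69% × 43% × 18% × 49% = 2.616894% of Ridgefield Pharma AG.
Aggregating (R2): 2.2747% + 2.616894% = 4.891594%.
4.891594% does not exceed the 10% threshold, so Rafael is not a related party to Ridgefield Pharma AG.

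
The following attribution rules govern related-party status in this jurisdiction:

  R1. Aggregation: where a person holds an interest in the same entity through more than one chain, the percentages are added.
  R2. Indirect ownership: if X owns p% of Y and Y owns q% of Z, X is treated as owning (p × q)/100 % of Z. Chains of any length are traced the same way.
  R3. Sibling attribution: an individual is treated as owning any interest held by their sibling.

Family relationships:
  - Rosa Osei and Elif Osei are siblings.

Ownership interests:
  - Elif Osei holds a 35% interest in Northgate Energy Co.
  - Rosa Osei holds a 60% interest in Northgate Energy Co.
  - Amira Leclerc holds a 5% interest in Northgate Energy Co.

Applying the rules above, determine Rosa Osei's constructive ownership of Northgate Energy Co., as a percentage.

95%

By sibling attribution (R3), Rosa Osei is treated as also owning Elif Osei's interest in Northgate Energy Co, giving 60% + 35% = 95%.
Direct interest in Northgate Energy Co: 95%.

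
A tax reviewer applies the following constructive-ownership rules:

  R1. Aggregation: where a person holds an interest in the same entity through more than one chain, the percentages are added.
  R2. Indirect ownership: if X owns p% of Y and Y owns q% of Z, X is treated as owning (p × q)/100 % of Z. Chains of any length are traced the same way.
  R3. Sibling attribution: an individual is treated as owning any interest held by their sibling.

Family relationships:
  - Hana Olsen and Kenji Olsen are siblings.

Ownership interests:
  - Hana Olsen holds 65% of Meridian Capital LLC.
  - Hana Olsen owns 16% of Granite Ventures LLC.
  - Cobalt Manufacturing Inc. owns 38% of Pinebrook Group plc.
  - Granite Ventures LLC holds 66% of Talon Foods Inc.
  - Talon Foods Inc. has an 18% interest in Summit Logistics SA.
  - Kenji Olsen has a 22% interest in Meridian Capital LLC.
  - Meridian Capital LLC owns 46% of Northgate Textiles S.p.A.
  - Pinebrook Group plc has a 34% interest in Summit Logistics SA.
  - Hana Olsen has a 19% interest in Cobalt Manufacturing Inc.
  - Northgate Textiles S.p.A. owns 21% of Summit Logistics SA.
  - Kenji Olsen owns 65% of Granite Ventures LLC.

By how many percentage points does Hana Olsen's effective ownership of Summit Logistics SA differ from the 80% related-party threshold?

59.5182

By sibling attribution (R3), Hana Olsen is treated as also owning Kenji Olsen's interest in Granite Ventures LLC, giving 16% + 65% = 81%.
By sibling attribution (R3), Hana Olsen is treated as also owning Kenji Olsen's interest in Meridian Capital LLC, giving 65% + 22% = 87%.
Chain via Granite Ventures LLC → Talon Foods Inc. (R2): 81% × 66% × 18% = 9.6228% of Summit Logistics SA.
Chain via Cobalt Manufacturing Inc. → Pinebrook Group plc (R2): 19% × 38% × 34% = 2.4548% of Summit Logistics SA.
Chain via Meridian Capital LLC → Northgate Textiles S.p.A. (R2): 87% × 46% × 21% = 8.4042% of Summit Logistics SA.
Aggregating (R1): 9.6228% + 2.4548% + 8.4042% = 20.4818%.
20.4818% falls short of the 80% threshold by 59.5182 percentage points.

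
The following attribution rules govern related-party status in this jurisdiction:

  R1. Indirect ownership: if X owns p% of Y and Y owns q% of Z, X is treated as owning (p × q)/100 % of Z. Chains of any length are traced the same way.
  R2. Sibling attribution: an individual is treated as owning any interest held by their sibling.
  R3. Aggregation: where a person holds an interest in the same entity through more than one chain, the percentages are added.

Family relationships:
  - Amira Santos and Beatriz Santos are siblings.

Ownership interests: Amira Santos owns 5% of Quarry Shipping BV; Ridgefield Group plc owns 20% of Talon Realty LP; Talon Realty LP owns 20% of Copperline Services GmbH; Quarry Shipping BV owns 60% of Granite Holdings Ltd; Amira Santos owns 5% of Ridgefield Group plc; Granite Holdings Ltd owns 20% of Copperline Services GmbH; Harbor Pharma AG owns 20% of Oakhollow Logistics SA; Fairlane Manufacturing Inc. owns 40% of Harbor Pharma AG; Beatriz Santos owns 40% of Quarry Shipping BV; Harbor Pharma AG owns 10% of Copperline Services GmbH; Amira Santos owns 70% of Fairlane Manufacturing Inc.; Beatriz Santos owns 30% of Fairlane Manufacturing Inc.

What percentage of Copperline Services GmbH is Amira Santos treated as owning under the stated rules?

By sibling attribution (R2), Amira Santos is treated as also owning Beatriz Santos's interest in Quarry Shipping BV, giving 5% + 40% = 45%.
By sibling attribution (R2), Amira Santos is treated as also owning Beatriz Santos's interest in Fairlane Manufacturing Inc, giving 70% + 30% = 100%.
Chain via Quarry Shipping BV → Granite Holdings Ltd (R1): 45% × 60% × 20% = 5.4% of Copperline Services GmbH.
Chain via Fairlane Manufacturing Inc. → Harbor Pharma AG (R1): 100% × 40% × 10% = 4% of Copperline Services GmbH.
Chain via Ridgefield Group plc → Talon Realty LP (R1): 5% × 20% × 20% = 0.2% of Copperline Services GmbH.
Aggregating (R3): 5.4% + 4% + 0.2% = 9.6%.

9.6%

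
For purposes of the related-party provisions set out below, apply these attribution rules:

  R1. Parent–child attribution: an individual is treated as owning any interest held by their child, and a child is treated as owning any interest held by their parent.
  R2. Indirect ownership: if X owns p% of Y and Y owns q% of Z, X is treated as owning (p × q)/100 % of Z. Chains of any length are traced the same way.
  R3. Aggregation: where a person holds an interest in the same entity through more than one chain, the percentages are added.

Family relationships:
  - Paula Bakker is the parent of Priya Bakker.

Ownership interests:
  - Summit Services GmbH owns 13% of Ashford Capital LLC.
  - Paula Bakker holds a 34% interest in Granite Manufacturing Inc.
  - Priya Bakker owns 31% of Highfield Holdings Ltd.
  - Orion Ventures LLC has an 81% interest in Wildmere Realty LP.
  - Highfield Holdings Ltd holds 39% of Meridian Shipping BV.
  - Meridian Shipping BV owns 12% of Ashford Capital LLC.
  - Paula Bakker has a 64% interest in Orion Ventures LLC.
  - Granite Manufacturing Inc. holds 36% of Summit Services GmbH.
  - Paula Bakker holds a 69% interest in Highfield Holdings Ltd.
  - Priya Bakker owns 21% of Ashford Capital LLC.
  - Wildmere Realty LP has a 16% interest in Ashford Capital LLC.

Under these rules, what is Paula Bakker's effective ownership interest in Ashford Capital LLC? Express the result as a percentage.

35.5656%

By parent–child attribution (R1), Paula Bakker is treated as also owning Priya Bakker's interest in Highfield Holdings Ltd, giving 69% + 31% = 100%.
By parent–child attribution (R1), Paula Bakker is treated as owning Priya Bakker's 21% interest in Ashford Capital LLC.
Chain via Granite Manufacturing Inc. → Summit Services GmbH (R2): 34% × 36% × 13% = 1.5912% of Ashford Capital LLC.
Chain via Orion Ventures LLC → Wildmere Realty LP (R2): 64% × 81% × 16% = 8.2944% of Ashford Capital LLC.
Chain via Highfield Holdings Ltd → Meridian Shipping BV (R2): 100% × 39% × 12% = 4.68% of Ashford Capital LLC.
Direct interest in Ashford Capital LLC: 21%.
Aggregating (R3): 1.5912% + 8.2944% + 4.68% + 21% = 35.5656%.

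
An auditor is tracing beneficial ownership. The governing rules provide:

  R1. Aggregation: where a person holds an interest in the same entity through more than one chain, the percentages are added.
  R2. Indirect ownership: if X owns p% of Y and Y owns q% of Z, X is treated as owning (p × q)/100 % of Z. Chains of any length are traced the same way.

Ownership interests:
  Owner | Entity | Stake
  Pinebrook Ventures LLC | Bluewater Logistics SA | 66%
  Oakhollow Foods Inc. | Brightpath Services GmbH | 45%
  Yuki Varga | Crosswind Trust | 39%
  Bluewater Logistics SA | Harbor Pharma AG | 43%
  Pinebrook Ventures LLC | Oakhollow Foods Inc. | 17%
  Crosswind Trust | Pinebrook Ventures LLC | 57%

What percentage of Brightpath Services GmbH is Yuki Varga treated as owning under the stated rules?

Chain via Crosswind Trust → Pinebrook Ventures LLC → Oakhollow Foods Inc. (R2): 39% × 57% × 17% × 45% = 1.700595% of Brightpath Services GmbH.

1.700595%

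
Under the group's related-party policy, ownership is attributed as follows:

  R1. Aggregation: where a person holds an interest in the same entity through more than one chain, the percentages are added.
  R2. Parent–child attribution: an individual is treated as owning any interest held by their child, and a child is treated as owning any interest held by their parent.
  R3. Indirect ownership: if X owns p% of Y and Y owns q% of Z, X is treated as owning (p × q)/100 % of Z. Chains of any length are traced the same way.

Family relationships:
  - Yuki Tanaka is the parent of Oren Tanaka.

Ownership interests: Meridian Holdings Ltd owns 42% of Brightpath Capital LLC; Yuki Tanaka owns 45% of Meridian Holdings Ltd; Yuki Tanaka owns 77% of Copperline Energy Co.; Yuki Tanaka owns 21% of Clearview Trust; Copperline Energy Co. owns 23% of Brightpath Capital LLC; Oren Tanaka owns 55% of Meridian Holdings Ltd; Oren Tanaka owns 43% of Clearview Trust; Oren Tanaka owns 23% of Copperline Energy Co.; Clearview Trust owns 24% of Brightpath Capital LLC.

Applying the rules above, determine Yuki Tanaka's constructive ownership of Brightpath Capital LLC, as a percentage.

By parent–child attribution (R2), Yuki Tanaka is treated as also owning Oren Tanaka's interest in Clearview Trust, giving 21% + 43% = 64%.
By parent–child attribution (R2), Yuki Tanaka is treated as also owning Oren Tanaka's interest in Meridian Holdings Ltd, giving 45% + 55% = 100%.
By parent–child attribution (R2), Yuki Tanaka is treated as also owning Oren Tanaka's interest in Copperline Energy Co, giving 77% + 23% = 100%.
Chain via Clearview Trust (R3): 64% × 24% = 15.36% of Brightpath Capital LLC.
Chain via Meridian Holdings Ltd (R3): 100% × 42% = 42% of Brightpath Capital LLC.
Chain via Copperline Energy Co. (R3): 100% × 23% = 23% of Brightpath Capital LLC.
Aggregating (R1): 15.36% + 42% + 23% = 80.36%.

80.36%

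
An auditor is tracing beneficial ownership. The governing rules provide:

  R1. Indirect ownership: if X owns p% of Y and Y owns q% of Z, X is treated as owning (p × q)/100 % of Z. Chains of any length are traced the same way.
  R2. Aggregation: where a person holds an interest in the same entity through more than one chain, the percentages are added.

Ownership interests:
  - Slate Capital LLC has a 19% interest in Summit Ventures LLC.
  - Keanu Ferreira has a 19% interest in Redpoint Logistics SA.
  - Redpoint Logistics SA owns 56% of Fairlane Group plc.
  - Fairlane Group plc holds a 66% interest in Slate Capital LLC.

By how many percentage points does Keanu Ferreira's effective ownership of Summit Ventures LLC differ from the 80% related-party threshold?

78.665744

Chain via Redpoint Logistics SA → Fairlane Group plc → Slate Capital LLC (R1): 19% × 56% × 66% × 19% = 1.334256% of Summit Ventures LLC.
1.334256% falls short of the 80% threshold by 78.665744 percentage points.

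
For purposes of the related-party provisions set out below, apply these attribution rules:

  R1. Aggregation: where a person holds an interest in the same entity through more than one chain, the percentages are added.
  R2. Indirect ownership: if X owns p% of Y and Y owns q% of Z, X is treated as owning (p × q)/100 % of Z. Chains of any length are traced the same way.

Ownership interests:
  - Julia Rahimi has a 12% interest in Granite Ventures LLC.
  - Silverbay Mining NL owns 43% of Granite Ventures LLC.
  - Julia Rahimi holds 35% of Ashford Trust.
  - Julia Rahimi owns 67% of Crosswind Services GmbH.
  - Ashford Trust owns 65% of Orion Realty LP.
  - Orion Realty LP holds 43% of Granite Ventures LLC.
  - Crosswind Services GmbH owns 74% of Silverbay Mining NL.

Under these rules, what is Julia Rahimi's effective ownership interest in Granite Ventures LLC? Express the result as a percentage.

Chain via Ashford Trust → Orion Realty LP (R2): 35% × 65% × 43% = 9.7825% of Granite Ventures LLC.
Chain via Crosswind Services GmbH → Silverbay Mining NL (R2): 67% × 74% × 43% = 21.3194% of Granite Ventures LLC.
Direct interest in Granite Ventures LLC: 12%.
Aggregating (R1): 9.7825% + 21.3194% + 12% = 43.1019%.

43.1019%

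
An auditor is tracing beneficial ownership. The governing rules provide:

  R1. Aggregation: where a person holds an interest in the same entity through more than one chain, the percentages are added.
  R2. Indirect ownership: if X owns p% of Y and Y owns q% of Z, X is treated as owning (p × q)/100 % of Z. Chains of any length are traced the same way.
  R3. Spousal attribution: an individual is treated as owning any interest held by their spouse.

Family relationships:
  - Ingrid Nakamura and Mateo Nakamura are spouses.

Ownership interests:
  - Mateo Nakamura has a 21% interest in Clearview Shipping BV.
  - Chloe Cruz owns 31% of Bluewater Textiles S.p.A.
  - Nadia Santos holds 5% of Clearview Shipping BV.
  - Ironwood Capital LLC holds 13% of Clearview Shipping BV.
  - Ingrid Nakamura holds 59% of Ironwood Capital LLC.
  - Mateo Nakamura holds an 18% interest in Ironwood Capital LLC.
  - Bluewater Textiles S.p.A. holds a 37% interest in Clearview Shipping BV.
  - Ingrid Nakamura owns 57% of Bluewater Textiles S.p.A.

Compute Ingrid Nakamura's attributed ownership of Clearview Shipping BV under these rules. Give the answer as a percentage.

By spousal attribution (R3), Ingrid Nakamura is treated as also owning Mateo Nakamura's interest in Ironwood Capital LLC, giving 59% + 18% = 77%.
By spousal attribution (R3), Ingrid Nakamura is treated as owning Mateo Nakamura's 21% interest in Clearview Shipping BV.
Chain via Bluewater Textiles S.p.A. (R2): 57% × 37% = 21.09% of Clearview Shipping BV.
Chain via Ironwood Capital LLC (R2): 77% × 13% = 10.01% of Clearview Shipping BV.
Direct interest in Clearview Shipping BV: 21%.
Aggregating (R1): 21.09% + 10.01% + 21% = 52.1%.

52.1%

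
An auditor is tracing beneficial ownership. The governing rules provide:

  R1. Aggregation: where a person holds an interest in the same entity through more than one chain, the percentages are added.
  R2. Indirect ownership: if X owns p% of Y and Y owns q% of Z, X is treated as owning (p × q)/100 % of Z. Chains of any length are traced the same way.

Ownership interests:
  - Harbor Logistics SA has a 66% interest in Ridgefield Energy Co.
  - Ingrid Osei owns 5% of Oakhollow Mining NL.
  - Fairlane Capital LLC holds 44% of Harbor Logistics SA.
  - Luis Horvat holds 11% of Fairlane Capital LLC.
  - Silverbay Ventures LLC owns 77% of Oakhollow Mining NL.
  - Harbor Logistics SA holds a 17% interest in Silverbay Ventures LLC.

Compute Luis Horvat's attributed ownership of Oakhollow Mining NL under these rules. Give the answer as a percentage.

Chain via Fairlane Capital LLC → Harbor Logistics SA → Silverbay Ventures LLC (R2): 11% × 44% × 17% × 77% = 0.633556% of Oakhollow Mining NL.

0.633556%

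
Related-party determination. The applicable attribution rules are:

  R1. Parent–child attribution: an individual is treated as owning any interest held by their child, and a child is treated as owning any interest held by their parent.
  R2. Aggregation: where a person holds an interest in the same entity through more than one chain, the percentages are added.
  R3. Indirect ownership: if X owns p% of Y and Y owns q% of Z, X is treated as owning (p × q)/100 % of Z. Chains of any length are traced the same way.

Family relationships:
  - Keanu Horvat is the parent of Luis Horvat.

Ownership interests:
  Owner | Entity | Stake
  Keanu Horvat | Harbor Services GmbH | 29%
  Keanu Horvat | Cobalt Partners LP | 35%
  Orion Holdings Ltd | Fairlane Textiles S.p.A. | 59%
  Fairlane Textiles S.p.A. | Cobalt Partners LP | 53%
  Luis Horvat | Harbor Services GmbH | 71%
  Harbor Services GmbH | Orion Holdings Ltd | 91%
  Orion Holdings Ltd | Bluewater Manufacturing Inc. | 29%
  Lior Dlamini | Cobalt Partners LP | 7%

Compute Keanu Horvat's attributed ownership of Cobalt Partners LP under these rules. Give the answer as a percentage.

By parent–child attribution (R1), Keanu Horvat is treated as also owning Luis Horvat's interest in Harbor Services GmbH, giving 29% + 71% = 100%.
Chain via Harbor Services GmbH → Orion Holdings Ltd → Fairlane Textiles S.p.A. (R3): 100% × 91% × 59% × 53% = 28.4557% of Cobalt Partners LP.
Direct interest in Cobalt Partners LP: 35%.
Aggregating (R2): 28.4557% + 35% = 63.4557%.

63.4557%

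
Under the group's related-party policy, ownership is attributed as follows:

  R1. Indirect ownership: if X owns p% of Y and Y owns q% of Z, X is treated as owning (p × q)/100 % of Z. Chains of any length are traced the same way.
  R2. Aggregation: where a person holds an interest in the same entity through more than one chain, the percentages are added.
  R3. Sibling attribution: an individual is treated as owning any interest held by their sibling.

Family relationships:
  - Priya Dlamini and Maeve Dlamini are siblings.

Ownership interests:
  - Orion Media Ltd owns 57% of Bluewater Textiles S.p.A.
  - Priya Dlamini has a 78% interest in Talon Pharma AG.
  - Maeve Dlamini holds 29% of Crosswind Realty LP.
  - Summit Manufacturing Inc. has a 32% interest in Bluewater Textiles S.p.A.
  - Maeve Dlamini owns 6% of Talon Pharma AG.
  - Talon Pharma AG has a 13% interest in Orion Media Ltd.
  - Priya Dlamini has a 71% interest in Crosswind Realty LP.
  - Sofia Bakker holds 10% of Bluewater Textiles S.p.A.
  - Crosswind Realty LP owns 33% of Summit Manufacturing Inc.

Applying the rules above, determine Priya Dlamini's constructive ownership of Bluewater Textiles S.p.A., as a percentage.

16.7844%

By sibling attribution (R3), Priya Dlamini is treated as also owning Maeve Dlamini's interest in Crosswind Realty LP, giving 71% + 29% = 100%.
By sibling attribution (R3), Priya Dlamini is treated as also owning Maeve Dlamini's interest in Talon Pharma AG, giving 78% + 6% = 84%.
Chain via Crosswind Realty LP → Summit Manufacturing Inc. (R1): 100% × 33% × 32% = 10.56% of Bluewater Textiles S.p.A.
Chain via Talon Pharma AG → Orion Media Ltd (R1): 84% × 13% × 57% = 6.2244% of Bluewater Textiles S.p.A.
Aggregating (R2): 10.56% + 6.2244% = 16.7844%.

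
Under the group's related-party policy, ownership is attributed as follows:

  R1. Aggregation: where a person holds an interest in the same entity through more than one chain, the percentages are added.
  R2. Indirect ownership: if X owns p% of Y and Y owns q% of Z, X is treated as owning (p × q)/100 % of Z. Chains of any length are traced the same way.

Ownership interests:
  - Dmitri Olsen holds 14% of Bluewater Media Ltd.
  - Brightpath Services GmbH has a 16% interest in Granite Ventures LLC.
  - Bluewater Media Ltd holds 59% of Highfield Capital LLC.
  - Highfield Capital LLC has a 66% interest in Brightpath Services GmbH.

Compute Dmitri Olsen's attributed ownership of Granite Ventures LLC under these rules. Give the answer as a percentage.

Chain via Bluewater Media Ltd → Highfield Capital LLC → Brightpath Services GmbH (R2): 14% × 59% × 66% × 16% = 0.872256% of Granite Ventures LLC.

0.872256%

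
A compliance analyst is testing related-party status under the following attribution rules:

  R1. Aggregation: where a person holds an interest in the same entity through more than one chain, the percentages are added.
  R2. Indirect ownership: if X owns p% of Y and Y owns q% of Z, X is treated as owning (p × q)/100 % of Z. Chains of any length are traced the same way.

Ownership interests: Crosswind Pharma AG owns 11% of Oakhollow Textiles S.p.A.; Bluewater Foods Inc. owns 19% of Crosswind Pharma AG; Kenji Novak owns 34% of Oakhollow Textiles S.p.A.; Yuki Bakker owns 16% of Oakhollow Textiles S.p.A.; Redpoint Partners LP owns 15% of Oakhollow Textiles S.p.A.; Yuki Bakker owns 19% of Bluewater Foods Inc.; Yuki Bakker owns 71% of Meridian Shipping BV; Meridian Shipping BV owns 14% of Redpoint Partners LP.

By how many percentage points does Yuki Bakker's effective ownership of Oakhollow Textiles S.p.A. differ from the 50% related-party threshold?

Chain via Meridian Shipping BV → Redpoint Partners LP (R2): 71% × 14% × 15% = 1.491% of Oakhollow Textiles S.p.A.
Chain via Bluewater Foods Inc. → Crosswind Pharma AG (R2): 19% × 19% × 11% = 0.3971% of Oakhollow Textiles S.p.A.
Direct interest in Oakhollow Textiles S.p.A: 16%.
Aggregating (R1): 1.491% + 0.3971% + 16% = 17.8881%.
17.8881% falls short of the 50% threshold by 32.1119 percentage points.

32.1119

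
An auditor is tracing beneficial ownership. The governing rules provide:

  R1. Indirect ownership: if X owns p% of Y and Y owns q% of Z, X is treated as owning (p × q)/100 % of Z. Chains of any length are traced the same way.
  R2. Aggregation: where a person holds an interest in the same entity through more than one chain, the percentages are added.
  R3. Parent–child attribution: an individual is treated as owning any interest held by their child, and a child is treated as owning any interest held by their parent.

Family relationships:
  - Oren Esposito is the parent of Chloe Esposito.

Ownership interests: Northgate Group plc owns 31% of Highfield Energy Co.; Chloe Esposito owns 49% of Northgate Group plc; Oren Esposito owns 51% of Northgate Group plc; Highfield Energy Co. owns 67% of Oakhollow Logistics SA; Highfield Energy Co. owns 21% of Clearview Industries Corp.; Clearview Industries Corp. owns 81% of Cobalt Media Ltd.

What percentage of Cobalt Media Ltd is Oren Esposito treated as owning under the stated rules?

By parent–child attribution (R3), Oren Esposito is treated as also owning Chloe Esposito's interest in Northgate Group plc, giving 51% + 49% = 100%.
Chain via Northgate Group plc → Highfield Energy Co. → Clearview Industries Corp. (R1): 100% × 31% × 21% × 81% = 5.2731% of Cobalt Media Ltd.

5.2731%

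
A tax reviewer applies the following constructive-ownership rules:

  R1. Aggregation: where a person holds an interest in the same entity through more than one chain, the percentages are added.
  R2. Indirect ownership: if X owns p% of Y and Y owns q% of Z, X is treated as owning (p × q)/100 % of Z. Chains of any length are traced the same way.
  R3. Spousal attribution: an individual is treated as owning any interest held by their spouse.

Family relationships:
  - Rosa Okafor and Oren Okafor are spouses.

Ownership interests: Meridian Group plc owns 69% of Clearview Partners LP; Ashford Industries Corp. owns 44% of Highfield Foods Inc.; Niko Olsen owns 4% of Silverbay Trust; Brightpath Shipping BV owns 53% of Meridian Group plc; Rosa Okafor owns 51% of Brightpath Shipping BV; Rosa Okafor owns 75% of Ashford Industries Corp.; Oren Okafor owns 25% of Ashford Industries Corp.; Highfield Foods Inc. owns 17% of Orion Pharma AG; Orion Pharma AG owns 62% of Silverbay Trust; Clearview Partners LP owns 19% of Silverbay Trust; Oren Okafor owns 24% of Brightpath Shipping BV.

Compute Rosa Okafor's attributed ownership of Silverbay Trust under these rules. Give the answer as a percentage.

By spousal attribution (R3), Rosa Okafor is treated as also owning Oren Okafor's interest in Brightpath Shipping BV, giving 51% + 24% = 75%.
By spousal attribution (R3), Rosa Okafor is treated as also owning Oren Okafor's interest in Ashford Industries Corp, giving 75% + 25% = 100%.
Chain via Brightpath Shipping BV → Meridian Group plc → Clearview Partners LP (R2): 75% × 53% × 69% × 19% = 5.211225% of Silverbay Trust.
Chain via Ashford Industries Corp. → Highfield Foods Inc. → Orion Pharma AG (R2): 100% × 44% × 17% × 62% = 4.6376% of Silverbay Trust.
Aggregating (R1): 5.211225% + 4.6376% = 9.848825%.

9.848825%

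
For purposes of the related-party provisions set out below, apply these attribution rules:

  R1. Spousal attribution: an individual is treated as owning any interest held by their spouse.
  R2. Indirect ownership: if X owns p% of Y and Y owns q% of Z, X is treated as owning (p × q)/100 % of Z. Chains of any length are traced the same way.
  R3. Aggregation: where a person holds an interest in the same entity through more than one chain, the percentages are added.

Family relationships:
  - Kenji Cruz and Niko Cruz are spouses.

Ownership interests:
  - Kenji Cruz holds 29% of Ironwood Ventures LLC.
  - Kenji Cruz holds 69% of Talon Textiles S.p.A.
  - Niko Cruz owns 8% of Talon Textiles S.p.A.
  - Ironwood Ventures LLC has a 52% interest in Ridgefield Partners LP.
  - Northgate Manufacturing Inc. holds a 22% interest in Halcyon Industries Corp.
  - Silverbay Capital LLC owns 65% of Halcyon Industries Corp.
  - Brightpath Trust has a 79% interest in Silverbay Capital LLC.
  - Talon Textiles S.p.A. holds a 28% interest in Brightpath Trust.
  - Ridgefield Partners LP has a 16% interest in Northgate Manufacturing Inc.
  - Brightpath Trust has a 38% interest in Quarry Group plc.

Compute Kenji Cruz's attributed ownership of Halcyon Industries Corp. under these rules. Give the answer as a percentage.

11.601876%

By spousal attribution (R1), Kenji Cruz is treated as also owning Niko Cruz's interest in Talon Textiles S.p.A, giving 69% + 8% = 77%.
Chain via Talon Textiles S.p.A. → Brightpath Trust → Silverbay Capital LLC (R2): 77% × 28% × 79% × 65% = 11.07106% of Halcyon Industries Corp.
Chain via Ironwood Ventures LLC → Ridgefield Partners LP → Northgate Manufacturing Inc. (R2): 29% × 52% × 16% × 22% = 0.530816% of Halcyon Industries Corp.
Aggregating (R3): 11.07106% + 0.530816% = 11.601876%.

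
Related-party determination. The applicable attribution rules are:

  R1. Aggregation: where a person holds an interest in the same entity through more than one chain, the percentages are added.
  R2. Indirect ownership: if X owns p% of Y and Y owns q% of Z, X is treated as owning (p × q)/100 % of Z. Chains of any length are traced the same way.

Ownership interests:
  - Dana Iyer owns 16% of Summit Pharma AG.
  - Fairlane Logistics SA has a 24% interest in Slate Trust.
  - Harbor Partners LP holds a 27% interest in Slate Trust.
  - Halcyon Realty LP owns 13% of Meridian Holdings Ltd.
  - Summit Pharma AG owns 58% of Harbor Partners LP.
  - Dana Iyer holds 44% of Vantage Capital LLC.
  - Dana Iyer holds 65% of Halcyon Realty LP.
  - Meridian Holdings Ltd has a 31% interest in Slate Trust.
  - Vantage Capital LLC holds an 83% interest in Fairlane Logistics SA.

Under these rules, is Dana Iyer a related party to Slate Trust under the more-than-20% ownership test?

Chain via Halcyon Realty LP → Meridian Holdings Ltd (R2): 65% × 13% × 31% = 2.6195% of Slate Trust.
Chain via Summit Pharma AG → Harbor Partners LP (R2): 16% × 58% × 27% = 2.5056% of Slate Trust.
Chain via Vantage Capital LLC → Fairlane Logistics SA (R2): 44% × 83% × 24% = 8.7648% of Slate Trust.
Aggregating (R1): 2.6195% + 2.5056% + 8.7648% = 13.8899%.
13.8899% does not exceed the 20% threshold, so Dana is not a related party to Slate Trust.

No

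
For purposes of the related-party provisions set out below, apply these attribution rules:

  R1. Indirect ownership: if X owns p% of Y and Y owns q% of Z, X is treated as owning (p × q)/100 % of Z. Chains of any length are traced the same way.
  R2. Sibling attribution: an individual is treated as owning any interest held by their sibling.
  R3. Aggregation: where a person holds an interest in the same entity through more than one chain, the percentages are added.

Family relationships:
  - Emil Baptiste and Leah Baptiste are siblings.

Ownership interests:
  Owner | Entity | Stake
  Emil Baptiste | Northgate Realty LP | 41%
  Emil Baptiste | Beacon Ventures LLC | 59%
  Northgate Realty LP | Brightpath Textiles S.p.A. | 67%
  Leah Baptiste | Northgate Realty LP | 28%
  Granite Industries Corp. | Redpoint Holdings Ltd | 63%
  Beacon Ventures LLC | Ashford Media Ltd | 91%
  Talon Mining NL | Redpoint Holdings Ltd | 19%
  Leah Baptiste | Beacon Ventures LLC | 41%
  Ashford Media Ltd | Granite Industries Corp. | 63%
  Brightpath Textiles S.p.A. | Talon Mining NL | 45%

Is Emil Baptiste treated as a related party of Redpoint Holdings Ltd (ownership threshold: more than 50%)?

By sibling attribution (R2), Emil Baptiste is treated as also owning Leah Baptiste's interest in Northgate Realty LP, giving 41% + 28% = 69%.
By sibling attribution (R2), Emil Baptiste is treated as also owning Leah Baptiste's interest in Beacon Ventures LLC, giving 59% + 41% = 100%.
Chain via Northgate Realty LP → Brightpath Textiles S.p.A. → Talon Mining NL (R1): 69% × 67% × 45% × 19% = 3.952665% of Redpoint Holdings Ltd.
Chain via Beacon Ventures LLC → Ashford Media Ltd → Granite Industries Corp. (R1): 100% × 91% × 63% × 63% = 36.1179% of Redpoint Holdings Ltd.
Aggregating (R3): 3.952665% + 36.1179% = 40.070565%.
40.070565% does not exceed the 50% threshold, so Emil is not a related party to Redpoint Holdings Ltd.

No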